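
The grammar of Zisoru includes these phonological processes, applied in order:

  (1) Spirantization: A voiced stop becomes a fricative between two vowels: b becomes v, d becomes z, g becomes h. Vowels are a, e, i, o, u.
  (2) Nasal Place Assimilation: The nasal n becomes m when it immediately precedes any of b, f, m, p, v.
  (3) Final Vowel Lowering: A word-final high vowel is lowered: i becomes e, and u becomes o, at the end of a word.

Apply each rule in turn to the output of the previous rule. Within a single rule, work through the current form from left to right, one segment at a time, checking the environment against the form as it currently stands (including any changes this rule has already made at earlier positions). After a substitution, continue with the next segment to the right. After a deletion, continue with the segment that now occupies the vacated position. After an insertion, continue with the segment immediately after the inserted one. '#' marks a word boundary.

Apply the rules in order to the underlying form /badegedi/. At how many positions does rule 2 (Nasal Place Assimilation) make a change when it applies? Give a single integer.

0

(1) Spirantization: [badegedi] → [bazehezi]
(2) Nasal Place Assimilation: no change — [bazehezi]
(3) Final Vowel Lowering: [bazehezi] → [bazeheze]
Rule 2 changed 0 position(s).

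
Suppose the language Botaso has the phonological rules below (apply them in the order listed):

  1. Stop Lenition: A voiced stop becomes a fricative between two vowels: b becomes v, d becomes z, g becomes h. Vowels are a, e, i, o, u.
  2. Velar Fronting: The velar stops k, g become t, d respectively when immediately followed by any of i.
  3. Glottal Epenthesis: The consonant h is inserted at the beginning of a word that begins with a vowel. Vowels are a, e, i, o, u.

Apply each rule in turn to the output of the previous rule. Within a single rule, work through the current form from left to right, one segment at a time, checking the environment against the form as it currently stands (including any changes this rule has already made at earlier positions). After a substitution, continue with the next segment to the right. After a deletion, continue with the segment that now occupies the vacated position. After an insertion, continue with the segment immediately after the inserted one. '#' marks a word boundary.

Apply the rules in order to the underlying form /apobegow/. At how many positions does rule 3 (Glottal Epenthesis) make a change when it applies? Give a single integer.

1 Stop Lenition: [apobegow] → [apovehow]
2 Velar Fronting: no change — [apovehow]
3 Glottal Epenthesis: [apovehow] → [hapovehow]
Rule 3 changed 1 position(s).

1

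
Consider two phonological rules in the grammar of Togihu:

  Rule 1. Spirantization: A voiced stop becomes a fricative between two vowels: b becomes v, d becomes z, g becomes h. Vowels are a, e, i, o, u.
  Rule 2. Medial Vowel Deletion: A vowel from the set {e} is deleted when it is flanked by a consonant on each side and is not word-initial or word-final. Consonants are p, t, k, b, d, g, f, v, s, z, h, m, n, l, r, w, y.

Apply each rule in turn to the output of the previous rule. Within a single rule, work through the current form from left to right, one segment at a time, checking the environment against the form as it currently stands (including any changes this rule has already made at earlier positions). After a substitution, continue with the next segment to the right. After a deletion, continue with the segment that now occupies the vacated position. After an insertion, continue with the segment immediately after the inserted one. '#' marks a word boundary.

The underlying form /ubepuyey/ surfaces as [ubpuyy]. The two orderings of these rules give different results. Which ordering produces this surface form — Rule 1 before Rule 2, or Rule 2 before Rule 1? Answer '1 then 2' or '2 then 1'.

Order 1 then 2:
  1 Spirantization: [ubepuyey] → [uvepuyey]
  2 Medial Vowel Deletion: [uvepuyey] → [uvpuyy]
  result: [uvpuyy]
Order 2 then 1:
  2 Medial Vowel Deletion: [ubepuyey] → [ubpuyy]
  1 Spirantization: no change — [ubpuyy]
  result: [ubpuyy]

2 then 1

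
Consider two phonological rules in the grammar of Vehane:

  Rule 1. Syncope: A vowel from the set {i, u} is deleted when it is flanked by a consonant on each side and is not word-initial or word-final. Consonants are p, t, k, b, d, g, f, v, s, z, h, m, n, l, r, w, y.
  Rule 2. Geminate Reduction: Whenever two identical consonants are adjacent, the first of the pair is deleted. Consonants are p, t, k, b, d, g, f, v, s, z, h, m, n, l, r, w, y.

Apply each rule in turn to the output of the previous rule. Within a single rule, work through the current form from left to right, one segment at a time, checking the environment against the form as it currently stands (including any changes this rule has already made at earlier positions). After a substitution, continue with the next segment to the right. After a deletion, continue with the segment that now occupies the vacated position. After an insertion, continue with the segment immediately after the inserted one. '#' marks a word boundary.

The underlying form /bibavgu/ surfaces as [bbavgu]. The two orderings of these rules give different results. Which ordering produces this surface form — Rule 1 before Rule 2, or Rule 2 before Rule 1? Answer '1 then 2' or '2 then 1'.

2 then 1

Order 1 then 2:
  1 Syncope: [bibavgu] → [bbavgu]
  2 Geminate Reduction: [bbavgu] → [bavgu]
  result: [bavgu]
Order 2 then 1:
  2 Geminate Reduction: no change — [bibavgu]
  1 Syncope: [bibavgu] → [bbavgu]
  result: [bbavgu]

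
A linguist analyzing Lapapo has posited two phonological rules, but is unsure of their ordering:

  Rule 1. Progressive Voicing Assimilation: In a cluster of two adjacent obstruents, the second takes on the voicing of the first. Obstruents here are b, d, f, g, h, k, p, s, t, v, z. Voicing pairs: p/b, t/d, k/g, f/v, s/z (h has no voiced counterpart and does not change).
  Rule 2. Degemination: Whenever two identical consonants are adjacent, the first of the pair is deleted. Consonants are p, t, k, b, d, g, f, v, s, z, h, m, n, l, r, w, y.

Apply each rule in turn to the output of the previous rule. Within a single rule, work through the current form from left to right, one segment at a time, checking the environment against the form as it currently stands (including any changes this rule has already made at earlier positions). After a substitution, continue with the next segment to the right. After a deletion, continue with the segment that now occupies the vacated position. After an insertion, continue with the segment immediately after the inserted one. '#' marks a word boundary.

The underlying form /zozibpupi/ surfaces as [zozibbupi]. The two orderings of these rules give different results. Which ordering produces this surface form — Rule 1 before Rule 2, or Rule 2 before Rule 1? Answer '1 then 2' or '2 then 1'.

Order 1 then 2:
  1 Progressive Voicing Assimilation: [zozibpupi] → [zozibbupi]
  2 Degemination: [zozibbupi] → [zozibupi]
  result: [zozibupi]
Order 2 then 1:
  2 Degemination: no change — [zozibpupi]
  1 Progressive Voicing Assimilation: [zozibpupi] → [zozibbupi]
  result: [zozibbupi]

2 then 1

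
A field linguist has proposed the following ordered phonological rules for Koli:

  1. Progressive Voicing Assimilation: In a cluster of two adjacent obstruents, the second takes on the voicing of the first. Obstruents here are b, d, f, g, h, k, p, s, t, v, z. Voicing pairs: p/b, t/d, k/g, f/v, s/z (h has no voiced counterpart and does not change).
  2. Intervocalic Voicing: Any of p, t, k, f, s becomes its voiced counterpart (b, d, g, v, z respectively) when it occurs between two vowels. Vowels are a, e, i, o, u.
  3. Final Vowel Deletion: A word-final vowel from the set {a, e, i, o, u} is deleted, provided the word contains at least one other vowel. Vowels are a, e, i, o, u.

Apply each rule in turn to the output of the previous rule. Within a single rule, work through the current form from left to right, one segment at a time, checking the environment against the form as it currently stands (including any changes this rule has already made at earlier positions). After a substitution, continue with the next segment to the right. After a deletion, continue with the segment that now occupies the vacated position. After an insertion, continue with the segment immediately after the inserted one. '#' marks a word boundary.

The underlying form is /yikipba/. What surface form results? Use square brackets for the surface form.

1 Progressive Voicing Assimilation: [yikipba] → [yikippa]
2 Intervocalic Voicing: [yikippa] → [yigippa]
3 Final Vowel Deletion: [yigippa] → [yigipp]

[yigipp]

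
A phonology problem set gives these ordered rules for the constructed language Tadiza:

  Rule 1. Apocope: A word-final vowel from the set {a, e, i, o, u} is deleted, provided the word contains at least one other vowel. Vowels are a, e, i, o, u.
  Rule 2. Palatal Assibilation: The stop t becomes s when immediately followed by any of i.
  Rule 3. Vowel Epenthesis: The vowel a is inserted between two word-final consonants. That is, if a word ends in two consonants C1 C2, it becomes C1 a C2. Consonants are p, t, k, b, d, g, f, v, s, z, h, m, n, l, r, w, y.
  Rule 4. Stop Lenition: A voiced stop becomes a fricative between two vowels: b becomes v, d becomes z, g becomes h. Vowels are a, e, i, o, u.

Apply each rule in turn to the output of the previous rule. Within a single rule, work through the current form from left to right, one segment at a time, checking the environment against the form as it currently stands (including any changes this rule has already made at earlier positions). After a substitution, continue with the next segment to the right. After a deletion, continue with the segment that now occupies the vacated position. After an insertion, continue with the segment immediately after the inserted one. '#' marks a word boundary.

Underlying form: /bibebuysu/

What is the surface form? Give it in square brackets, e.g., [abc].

[bivevuyas]

Rule 1 Apocope: [bibebuysu] → [bibebuys]
Rule 2 Palatal Assibilation: no change — [bibebuys]
Rule 3 Vowel Epenthesis: [bibebuys] → [bibebuyas]
Rule 4 Stop Lenition: [bibebuyas] → [bivevuyas]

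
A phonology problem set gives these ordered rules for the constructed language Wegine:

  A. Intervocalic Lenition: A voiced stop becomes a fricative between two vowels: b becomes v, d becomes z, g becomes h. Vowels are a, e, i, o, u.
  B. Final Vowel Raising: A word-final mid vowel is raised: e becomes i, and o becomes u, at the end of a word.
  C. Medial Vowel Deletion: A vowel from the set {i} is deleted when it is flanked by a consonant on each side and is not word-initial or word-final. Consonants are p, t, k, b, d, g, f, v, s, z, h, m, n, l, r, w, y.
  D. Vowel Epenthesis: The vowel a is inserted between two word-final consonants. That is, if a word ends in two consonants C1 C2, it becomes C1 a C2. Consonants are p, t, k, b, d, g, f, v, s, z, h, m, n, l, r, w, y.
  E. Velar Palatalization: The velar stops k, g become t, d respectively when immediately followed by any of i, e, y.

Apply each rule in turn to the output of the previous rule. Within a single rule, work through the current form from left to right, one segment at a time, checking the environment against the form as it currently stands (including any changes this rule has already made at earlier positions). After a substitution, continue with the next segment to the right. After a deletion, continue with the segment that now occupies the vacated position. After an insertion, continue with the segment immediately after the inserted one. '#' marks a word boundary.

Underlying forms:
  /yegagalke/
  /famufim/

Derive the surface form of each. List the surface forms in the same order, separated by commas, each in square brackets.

/yegagalke/:
  A Intervocalic Lenition: [yegagalke] → [yehahalke]
  B Final Vowel Raising: [yehahalke] → [yehahalki]
  C Medial Vowel Deletion: no change — [yehahalki]
  D Vowel Epenthesis: no change — [yehahalki]
  E Velar Palatalization: [yehahalki] → [yehahalti]
/famufim/:
  A Intervocalic Lenition: no change — [famufim]
  B Final Vowel Raising: no change — [famufim]
  C Medial Vowel Deletion: [famufim] → [famufm]
  D Vowel Epenthesis: [famufm] → [famufam]
  E Velar Palatalization: no change — [famufam]

[yehahalti], [famufam]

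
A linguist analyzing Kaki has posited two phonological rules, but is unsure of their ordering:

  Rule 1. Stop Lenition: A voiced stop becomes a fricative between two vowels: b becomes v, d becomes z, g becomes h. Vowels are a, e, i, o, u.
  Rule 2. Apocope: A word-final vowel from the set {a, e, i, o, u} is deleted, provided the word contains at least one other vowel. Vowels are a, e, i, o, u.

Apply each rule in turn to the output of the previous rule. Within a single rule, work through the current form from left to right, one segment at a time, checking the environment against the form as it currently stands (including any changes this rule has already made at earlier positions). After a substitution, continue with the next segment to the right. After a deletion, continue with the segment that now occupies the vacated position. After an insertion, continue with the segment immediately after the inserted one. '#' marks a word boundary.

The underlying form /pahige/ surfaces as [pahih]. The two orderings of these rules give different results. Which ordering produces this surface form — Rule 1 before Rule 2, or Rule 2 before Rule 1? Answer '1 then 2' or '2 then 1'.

Order 1 then 2:
  1 Stop Lenition: [pahige] → [pahihe]
  2 Apocope: [pahihe] → [pahih]
  result: [pahih]
Order 2 then 1:
  2 Apocope: [pahige] → [pahig]
  1 Stop Lenition: no change — [pahig]
  result: [pahig]

1 then 2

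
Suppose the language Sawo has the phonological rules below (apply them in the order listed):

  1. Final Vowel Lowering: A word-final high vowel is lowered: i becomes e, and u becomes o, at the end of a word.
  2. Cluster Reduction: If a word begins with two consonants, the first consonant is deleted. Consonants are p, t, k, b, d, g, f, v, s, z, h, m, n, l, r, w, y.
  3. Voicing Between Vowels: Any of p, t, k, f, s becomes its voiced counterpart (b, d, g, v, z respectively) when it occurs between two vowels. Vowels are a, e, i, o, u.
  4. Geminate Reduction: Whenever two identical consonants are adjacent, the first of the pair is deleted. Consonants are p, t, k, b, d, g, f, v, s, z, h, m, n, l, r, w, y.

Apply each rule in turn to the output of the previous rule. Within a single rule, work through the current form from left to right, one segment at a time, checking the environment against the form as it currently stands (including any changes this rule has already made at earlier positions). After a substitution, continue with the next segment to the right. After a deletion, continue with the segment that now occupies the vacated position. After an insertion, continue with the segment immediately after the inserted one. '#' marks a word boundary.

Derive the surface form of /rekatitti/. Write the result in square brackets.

1 Final Vowel Lowering: [rekatitti] → [rekatitte]
2 Cluster Reduction: no change — [rekatitte]
3 Voicing Between Vowels: [rekatitte] → [regaditte]
4 Geminate Reduction: [regaditte] → [regadite]

[regadite]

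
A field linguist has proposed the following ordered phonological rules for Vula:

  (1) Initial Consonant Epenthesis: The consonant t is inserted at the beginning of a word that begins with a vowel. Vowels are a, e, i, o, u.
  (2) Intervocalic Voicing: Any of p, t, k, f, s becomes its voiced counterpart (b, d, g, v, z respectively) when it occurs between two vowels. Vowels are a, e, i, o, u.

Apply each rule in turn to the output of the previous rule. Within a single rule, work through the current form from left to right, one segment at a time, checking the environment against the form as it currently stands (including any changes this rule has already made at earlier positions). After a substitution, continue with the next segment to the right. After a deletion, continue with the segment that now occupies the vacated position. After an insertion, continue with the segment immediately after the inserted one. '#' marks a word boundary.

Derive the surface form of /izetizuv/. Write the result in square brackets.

[tizedizuv]

(1) Initial Consonant Epenthesis: [izetizuv] → [tizetizuv]
(2) Intervocalic Voicing: [tizetizuv] → [tizedizuv]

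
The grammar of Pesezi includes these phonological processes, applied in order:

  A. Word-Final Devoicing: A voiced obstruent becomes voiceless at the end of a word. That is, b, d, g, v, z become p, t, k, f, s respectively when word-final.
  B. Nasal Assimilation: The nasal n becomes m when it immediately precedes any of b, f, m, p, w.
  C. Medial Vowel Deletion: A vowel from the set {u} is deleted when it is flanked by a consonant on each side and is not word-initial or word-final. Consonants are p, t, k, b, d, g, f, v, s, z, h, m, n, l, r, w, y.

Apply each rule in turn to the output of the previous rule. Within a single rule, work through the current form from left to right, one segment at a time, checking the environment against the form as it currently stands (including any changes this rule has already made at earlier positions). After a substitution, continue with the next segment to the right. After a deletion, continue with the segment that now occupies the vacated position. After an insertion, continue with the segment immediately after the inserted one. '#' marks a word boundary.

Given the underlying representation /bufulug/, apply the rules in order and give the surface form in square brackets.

A Word-Final Devoicing: [bufulug] → [bufuluk]
B Nasal Assimilation: no change — [bufuluk]
C Medial Vowel Deletion: [bufuluk] → [bflk]

[bflk]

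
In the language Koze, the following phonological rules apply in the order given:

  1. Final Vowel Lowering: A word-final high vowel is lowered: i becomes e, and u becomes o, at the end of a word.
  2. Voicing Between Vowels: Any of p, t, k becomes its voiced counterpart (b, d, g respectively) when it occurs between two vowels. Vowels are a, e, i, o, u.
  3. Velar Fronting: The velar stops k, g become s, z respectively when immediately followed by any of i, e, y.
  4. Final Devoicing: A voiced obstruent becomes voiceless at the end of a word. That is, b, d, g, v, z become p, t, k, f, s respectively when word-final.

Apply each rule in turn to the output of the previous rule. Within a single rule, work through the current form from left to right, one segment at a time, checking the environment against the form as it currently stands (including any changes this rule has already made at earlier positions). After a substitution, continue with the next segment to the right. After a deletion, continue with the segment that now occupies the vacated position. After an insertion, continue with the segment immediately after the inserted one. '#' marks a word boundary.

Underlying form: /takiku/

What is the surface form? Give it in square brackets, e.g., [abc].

1 Final Vowel Lowering: [takiku] → [takiko]
2 Voicing Between Vowels: [takiko] → [tagigo]
3 Velar Fronting: [tagigo] → [tazigo]
4 Final Devoicing: no change — [tazigo]

[tazigo]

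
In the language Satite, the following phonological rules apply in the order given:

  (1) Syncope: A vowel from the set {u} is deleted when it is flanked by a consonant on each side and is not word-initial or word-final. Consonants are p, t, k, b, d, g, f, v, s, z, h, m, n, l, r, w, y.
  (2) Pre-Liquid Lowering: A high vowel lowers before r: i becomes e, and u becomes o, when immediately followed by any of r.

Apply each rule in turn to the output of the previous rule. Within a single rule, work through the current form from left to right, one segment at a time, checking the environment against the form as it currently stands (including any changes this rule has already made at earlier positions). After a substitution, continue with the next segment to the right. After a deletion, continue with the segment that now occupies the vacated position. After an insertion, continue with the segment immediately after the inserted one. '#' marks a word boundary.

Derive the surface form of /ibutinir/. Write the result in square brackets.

[ibtiner]

(1) Syncope: [ibutinir] → [ibtinir]
(2) Pre-Liquid Lowering: [ibtinir] → [ibtiner]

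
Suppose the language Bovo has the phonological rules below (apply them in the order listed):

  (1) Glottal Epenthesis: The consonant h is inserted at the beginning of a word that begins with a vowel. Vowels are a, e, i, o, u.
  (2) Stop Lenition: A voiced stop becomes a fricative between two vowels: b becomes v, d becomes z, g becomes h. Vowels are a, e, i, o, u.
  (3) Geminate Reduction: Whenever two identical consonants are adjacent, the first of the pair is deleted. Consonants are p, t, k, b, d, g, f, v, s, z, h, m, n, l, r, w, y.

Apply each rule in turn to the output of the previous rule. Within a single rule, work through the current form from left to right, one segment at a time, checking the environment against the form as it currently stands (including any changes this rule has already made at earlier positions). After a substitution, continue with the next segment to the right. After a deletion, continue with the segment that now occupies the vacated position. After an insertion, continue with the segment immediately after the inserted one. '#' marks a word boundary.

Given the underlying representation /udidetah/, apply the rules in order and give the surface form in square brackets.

(1) Glottal Epenthesis: [udidetah] → [hudidetah]
(2) Stop Lenition: [hudidetah] → [huzizetah]
(3) Geminate Reduction: no change — [huzizetah]

[huzizetah]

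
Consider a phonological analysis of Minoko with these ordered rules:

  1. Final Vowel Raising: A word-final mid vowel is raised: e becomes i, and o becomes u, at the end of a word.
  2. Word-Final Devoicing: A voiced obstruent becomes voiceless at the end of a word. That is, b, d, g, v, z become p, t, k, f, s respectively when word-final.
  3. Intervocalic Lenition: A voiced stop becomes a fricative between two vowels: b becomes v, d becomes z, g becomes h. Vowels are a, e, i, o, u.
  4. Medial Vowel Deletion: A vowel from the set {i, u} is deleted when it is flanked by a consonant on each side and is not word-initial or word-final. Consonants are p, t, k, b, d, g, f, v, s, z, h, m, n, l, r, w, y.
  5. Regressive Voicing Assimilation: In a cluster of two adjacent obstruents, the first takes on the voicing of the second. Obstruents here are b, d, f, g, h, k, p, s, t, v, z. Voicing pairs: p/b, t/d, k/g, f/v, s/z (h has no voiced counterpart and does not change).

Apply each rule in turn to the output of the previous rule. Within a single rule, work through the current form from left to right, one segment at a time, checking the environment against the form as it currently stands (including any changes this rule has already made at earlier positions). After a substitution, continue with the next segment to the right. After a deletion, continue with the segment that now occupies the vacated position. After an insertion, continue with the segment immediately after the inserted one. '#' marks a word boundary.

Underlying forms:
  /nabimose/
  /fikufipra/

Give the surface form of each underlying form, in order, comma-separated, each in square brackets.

/nabimose/:
  1 Final Vowel Raising: [nabimose] → [nabimosi]
  2 Word-Final Devoicing: no change — [nabimosi]
  3 Intervocalic Lenition: [nabimosi] → [navimosi]
  4 Medial Vowel Deletion: [navimosi] → [navmosi]
  5 Regressive Voicing Assimilation: no change — [navmosi]
/fikufipra/:
  1 Final Vowel Raising: no change — [fikufipra]
  2 Word-Final Devoicing: no change — [fikufipra]
  3 Intervocalic Lenition: no change — [fikufipra]
  4 Medial Vowel Deletion: [fikufipra] → [fkfpra]
  5 Regressive Voicing Assimilation: no change — [fkfpra]

[navmosi], [fkfpra]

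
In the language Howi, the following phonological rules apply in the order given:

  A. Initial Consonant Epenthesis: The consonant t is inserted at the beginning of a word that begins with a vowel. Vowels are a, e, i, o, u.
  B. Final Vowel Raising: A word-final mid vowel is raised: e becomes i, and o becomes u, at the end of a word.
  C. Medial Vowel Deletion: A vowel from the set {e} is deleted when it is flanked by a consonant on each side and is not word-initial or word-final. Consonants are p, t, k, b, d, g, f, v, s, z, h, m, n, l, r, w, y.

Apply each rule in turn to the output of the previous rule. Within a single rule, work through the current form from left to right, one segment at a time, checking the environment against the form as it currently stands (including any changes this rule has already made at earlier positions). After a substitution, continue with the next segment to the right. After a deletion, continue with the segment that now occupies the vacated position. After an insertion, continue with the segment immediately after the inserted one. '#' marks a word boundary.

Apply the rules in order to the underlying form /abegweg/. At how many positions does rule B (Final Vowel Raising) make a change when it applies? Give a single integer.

A Initial Consonant Epenthesis: [abegweg] → [tabegweg]
B Final Vowel Raising: no change — [tabegweg]
C Medial Vowel Deletion: [tabegweg] → [tabgwg]
Rule B changed 0 position(s).

0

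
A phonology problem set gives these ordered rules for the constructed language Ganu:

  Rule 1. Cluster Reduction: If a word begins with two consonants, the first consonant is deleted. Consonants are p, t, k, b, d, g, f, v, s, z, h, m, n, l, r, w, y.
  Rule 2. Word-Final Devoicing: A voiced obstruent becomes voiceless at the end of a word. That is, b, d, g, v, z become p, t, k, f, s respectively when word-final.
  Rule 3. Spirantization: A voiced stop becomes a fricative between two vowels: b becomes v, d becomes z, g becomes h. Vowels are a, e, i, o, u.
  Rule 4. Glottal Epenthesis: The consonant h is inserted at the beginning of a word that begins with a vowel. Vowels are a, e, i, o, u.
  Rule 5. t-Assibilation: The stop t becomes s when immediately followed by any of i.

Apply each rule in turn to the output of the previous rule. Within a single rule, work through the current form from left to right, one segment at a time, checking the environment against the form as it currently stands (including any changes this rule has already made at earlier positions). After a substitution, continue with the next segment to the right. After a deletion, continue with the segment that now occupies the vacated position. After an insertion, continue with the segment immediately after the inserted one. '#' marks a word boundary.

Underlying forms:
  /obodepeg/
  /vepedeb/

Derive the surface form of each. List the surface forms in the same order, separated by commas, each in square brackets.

[hovozepek], [vepezep]

/obodepeg/:
  Rule 1 Cluster Reduction: no change — [obodepeg]
  Rule 2 Word-Final Devoicing: [obodepeg] → [obodepek]
  Rule 3 Spirantization: [obodepek] → [ovozepek]
  Rule 4 Glottal Epenthesis: [ovozepek] → [hovozepek]
  Rule 5 t-Assibilation: no change — [hovozepek]
/vepedeb/:
  Rule 1 Cluster Reduction: no change — [vepedeb]
  Rule 2 Word-Final Devoicing: [vepedeb] → [vepedep]
  Rule 3 Spirantization: [vepedep] → [vepezep]
  Rule 4 Glottal Epenthesis: no change — [vepezep]
  Rule 5 t-Assibilation: no change — [vepezep]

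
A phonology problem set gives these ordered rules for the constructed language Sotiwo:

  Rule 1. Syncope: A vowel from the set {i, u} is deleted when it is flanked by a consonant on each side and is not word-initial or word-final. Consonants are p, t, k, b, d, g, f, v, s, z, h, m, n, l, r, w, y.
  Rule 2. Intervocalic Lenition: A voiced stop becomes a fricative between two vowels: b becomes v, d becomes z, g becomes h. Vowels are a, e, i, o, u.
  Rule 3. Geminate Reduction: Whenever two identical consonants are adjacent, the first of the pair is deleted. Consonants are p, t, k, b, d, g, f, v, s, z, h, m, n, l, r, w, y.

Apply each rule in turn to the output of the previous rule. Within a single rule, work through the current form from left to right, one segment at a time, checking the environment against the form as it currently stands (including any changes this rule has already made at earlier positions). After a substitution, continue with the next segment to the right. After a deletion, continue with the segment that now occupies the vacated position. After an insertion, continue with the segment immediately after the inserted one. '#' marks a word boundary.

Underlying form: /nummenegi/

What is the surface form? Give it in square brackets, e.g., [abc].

[nmenehi]

Rule 1 Syncope: [nummenegi] → [nmmenegi]
Rule 2 Intervocalic Lenition: [nmmenegi] → [nmmenehi]
Rule 3 Geminate Reduction: [nmmenehi] → [nmenehi]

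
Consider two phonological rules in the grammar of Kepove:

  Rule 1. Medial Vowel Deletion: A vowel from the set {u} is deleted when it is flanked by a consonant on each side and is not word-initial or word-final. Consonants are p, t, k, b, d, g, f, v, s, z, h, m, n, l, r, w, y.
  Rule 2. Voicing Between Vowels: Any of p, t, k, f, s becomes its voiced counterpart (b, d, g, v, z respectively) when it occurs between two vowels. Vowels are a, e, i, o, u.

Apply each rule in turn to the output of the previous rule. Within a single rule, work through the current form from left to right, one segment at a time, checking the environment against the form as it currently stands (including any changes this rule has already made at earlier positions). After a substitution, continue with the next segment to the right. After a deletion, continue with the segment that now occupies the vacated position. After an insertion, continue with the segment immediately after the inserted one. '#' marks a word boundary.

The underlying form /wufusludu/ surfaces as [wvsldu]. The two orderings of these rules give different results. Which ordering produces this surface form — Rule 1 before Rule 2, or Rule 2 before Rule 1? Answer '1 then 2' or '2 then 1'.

2 then 1

Order 1 then 2:
  1 Medial Vowel Deletion: [wufusludu] → [wfsldu]
  2 Voicing Between Vowels: no change — [wfsldu]
  result: [wfsldu]
Order 2 then 1:
  2 Voicing Between Vowels: [wufusludu] → [wuvusludu]
  1 Medial Vowel Deletion: [wuvusludu] → [wvsldu]
  result: [wvsldu]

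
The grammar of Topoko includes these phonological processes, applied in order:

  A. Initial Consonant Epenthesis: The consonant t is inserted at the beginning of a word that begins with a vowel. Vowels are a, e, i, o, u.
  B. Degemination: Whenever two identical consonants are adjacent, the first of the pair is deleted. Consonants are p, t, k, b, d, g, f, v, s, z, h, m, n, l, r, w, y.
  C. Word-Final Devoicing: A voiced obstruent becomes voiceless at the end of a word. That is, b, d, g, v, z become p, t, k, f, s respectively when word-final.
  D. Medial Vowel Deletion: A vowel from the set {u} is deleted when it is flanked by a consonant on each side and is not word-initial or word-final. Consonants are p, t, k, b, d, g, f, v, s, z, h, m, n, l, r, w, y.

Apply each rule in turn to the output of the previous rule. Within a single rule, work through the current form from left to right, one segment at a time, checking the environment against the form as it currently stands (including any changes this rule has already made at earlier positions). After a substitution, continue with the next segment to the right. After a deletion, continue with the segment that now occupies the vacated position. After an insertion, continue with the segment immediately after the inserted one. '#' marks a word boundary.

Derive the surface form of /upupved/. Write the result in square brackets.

[tppvet]

A Initial Consonant Epenthesis: [upupved] → [tupupved]
B Degemination: no change — [tupupved]
C Word-Final Devoicing: [tupupved] → [tupupvet]
D Medial Vowel Deletion: [tupupvet] → [tppvet]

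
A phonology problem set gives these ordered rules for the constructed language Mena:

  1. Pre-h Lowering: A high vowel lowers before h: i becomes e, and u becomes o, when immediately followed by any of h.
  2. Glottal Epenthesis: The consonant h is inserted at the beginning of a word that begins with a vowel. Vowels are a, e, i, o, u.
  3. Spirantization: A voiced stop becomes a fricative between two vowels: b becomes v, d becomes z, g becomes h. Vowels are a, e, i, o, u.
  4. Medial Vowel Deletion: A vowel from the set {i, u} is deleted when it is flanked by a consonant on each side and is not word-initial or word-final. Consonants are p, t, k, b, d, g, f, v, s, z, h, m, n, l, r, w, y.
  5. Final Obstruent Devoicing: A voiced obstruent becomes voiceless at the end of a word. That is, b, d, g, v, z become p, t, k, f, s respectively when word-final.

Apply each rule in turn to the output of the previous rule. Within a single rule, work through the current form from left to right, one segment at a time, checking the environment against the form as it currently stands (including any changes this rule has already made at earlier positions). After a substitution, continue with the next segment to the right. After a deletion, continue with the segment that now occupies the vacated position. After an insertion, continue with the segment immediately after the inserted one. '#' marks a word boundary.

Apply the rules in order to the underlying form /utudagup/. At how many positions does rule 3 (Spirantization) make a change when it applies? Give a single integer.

2

1 Pre-h Lowering: no change — [utudagup]
2 Glottal Epenthesis: [utudagup] → [hutudagup]
3 Spirantization: [hutudagup] → [hutuzahup]
4 Medial Vowel Deletion: [hutuzahup] → [htzahp]
5 Final Obstruent Devoicing: no change — [htzahp]
Rule 3 changed 2 position(s).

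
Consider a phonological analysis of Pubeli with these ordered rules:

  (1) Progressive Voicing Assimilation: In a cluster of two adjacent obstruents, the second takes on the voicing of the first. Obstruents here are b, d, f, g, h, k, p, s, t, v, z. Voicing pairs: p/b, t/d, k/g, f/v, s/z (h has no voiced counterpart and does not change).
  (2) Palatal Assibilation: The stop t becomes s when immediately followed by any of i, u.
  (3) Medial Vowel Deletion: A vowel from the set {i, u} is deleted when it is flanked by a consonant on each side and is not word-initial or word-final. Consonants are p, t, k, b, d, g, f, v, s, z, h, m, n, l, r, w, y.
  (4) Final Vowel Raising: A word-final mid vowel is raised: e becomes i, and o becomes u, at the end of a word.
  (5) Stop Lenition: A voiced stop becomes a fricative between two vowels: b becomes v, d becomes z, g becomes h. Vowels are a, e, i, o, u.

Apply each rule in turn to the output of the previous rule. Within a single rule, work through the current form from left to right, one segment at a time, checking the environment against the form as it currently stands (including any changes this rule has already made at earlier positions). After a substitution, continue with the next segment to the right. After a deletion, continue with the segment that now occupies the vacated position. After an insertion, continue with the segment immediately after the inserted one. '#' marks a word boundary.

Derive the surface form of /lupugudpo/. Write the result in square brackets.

[lpgdbu]

(1) Progressive Voicing Assimilation: [lupugudpo] → [lupugudbo]
(2) Palatal Assibilation: no change — [lupugudbo]
(3) Medial Vowel Deletion: [lupugudbo] → [lpgdbo]
(4) Final Vowel Raising: [lpgdbo] → [lpgdbu]
(5) Stop Lenition: no change — [lpgdbu]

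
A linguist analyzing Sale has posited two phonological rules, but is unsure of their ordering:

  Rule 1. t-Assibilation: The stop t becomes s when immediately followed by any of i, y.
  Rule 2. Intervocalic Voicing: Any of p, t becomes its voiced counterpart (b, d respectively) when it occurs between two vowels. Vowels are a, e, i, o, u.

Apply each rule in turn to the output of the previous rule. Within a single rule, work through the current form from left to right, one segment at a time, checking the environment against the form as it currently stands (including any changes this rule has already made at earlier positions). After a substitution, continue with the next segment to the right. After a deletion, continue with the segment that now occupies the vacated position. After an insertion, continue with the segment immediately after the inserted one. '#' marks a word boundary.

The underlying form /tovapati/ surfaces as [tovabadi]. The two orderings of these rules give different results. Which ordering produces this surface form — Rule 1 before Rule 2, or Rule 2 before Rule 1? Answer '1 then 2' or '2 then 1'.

Order 1 then 2:
  1 t-Assibilation: [tovapati] → [tovapasi]
  2 Intervocalic Voicing: [tovapasi] → [tovabasi]
  result: [tovabasi]
Order 2 then 1:
  2 Intervocalic Voicing: [tovapati] → [tovabadi]
  1 t-Assibilation: no change — [tovabadi]
  result: [tovabadi]

2 then 1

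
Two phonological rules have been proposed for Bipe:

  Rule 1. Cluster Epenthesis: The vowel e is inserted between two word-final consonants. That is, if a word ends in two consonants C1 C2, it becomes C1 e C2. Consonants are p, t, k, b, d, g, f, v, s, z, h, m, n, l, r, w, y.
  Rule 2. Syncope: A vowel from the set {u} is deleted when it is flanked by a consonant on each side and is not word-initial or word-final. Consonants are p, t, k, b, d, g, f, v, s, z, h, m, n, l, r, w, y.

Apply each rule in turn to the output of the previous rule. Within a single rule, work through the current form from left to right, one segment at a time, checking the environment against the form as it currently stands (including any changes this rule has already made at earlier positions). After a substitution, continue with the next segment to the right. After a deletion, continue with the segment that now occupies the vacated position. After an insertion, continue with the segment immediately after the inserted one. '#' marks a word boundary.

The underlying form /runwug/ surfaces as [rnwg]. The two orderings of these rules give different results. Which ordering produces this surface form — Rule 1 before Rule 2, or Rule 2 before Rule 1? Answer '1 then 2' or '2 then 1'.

1 then 2

Order 1 then 2:
  1 Cluster Epenthesis: no change — [runwug]
  2 Syncope: [runwug] → [rnwg]
  result: [rnwg]
Order 2 then 1:
  2 Syncope: [runwug] → [rnwg]
  1 Cluster Epenthesis: [rnwg] → [rnweg]
  result: [rnweg]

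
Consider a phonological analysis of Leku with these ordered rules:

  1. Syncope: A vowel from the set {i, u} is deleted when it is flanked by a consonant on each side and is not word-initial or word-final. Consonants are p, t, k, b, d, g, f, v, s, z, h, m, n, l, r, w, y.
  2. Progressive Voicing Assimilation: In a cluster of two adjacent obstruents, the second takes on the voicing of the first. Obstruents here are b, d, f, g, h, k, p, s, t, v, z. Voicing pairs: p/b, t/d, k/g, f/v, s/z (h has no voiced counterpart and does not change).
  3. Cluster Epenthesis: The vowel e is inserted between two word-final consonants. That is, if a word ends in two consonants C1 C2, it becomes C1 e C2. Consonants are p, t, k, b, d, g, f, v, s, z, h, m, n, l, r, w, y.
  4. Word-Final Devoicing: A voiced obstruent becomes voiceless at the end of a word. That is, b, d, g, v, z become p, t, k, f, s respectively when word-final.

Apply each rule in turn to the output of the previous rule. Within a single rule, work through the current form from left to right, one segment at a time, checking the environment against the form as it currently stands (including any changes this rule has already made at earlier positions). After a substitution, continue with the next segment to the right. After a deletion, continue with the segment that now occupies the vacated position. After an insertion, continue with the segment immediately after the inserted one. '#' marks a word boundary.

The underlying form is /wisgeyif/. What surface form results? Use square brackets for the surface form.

1 Syncope: [wisgeyif] → [wsgeyf]
2 Progressive Voicing Assimilation: [wsgeyf] → [wskeyf]
3 Cluster Epenthesis: [wskeyf] → [wskeyef]
4 Word-Final Devoicing: no change — [wskeyef]

[wskeyef]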